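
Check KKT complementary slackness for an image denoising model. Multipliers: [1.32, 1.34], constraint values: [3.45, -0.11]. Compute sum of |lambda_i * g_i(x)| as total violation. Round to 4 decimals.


KKT complementary slackness check:
lambda_1 * g_1 = 1.32 * 3.45 = 4.554
lambda_2 * g_2 = 1.34 * -0.11 = -0.1474
Total violation = 4.554 + 0.1474 = 4.7014


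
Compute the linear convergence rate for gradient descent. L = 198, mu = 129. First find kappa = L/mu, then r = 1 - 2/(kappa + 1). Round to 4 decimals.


Step 1: Compute the condition number.
kappa = L/mu = 198/129 = 1.5349
Step 2: Compute the convergence rate.
r = 1 - 2/(kappa + 1) = 1 - 2*mu/(L + mu) = (L - mu)/(L + mu) = 69/327 = 0.211


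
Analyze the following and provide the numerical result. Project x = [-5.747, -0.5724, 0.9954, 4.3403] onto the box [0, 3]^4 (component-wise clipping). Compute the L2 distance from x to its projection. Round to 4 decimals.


Project each component onto [0, 3].
clip(-5.747) = 0.0, clip(-0.5724) = 0.0, clip(0.9954) = 0.9954, clip(4.3403) = 3.0
Projection = [0.0, 0.0, 0.9954, 3.0]
Squared diffs: [33.028, 0.3276, 0.0, 1.7964]
Distance = sqrt(35.152) = 5.9289


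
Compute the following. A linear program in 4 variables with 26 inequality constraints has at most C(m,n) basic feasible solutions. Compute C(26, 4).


Each vertex corresponds to some choice of n active constraints out of m, so the number of vertices is at most C(m, n) = m! / (n!(m-n)!).
m = 26, n = 4
Numerator: 26 * 25 * 24 * 23
Denominator: 4! = 24
C(26, 4) = 14950


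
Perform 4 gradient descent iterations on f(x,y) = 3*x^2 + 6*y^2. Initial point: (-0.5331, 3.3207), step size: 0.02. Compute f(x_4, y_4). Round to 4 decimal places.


Gradient descent on f(x,y) = 3*x^2 + 6*y^2.
Starting point: (-0.5331, 3.3207), alpha = 0.02
Step 1: grad_x = 2*3*-0.5331 = -3.1986, grad_y = 2*6*3.3207 = 39.8484
  x_1 = -0.5331 - 0.02*-3.1986 = -0.4691
  y_1 = 3.3207 - 0.02*39.8484 = 2.5237
Step 2: grad_x = 2*3*-0.4691 = -2.8148, grad_y = 2*6*2.5237 = 30.2848
  x_2 = -0.4691 - 0.02*-2.8148 = -0.4128
  y_2 = 2.5237 - 0.02*30.2848 = 1.918
Step 3: grad_x = 2*3*-0.4128 = -2.477, grad_y = 2*6*1.918 = 23.0164
  x_3 = -0.4128 - 0.02*-2.477 = -0.3633
  y_3 = 1.918 - 0.02*23.0164 = 1.4577
Step 4: grad_x = 2*3*-0.3633 = -2.1798, grad_y = 2*6*1.4577 = 17.4925
  x_4 = -0.3633 - 0.02*-2.1798 = -0.3197
  y_4 = 1.4577 - 0.02*17.4925 = 1.1079
f(-0.3197, 1.1079) = 3*(-0.3197)^2 + 6*1.1079^2 = 7.6707


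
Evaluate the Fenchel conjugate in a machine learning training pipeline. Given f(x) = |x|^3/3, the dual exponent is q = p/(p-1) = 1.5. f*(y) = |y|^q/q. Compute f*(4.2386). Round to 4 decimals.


The conjugate exponent q satisfies 1/p + 1/q = 1.
p = 3, so q = 3/(3 - 1) = 1.5
|y|^q = 4.2386^1.5 = 8.7264
f*(4.2386) = 8.7264 / 1.5 = 5.8176


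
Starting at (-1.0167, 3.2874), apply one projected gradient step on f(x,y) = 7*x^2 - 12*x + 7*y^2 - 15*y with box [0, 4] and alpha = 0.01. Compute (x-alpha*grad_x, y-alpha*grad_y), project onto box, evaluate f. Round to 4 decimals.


Step 1: Compute gradient at (-1.0167, 3.2874).
grad_x = 2*7*-1.0167 - 12 = -26.2338
grad_y = 2*7*3.2874 - 15 = 31.0236
Step 2: Gradient step.
x_raw = -1.0167 - 0.01*-26.2338 = -0.7544
y_raw = 3.2874 - 0.01*31.0236 = 2.9772
Step 3: Project onto [0, 4].
x_proj = clip(-0.7544) = 0.0
y_proj = clip(2.9772) = 2.9772
Step 4: Evaluate f.
f(0.0, 2.9772) = 17.3871


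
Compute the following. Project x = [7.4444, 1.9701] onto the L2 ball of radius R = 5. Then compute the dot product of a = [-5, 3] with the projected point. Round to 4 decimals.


Step 1: Compute ||x|| (intermediates to 6 decimals).
||x|| = sqrt(7.4444^2 + 1.9701^2) = 7.700674
Step 2: Project.
Since ||x|| > R, scale = R/||x|| = 5/7.700674 = 0.649294, proj(x) = scale * x
proj(x) = [4.833604, 1.279174]
Step 3: Dot product.
a^T * proj(x) = -5*4.833604 + 3*1.279174 = -20.3305


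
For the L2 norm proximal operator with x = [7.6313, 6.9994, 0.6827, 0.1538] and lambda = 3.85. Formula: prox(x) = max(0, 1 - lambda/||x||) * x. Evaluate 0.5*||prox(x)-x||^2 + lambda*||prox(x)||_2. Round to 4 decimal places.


Step 1: Compute ||x||.
||x|| = 10.3787
Step 2: Compute scaling factor.
scale = max(0, 1 - 3.85/10.3787) = 0.629
Step 3: prox(x) = [4.8005, 4.403, 0.4295, 0.0967]
||prox(x)|| = 6.5287
Step 4: Proximal objective.
0.5*||prox-x||^2 = 7.4113
lambda*||prox|| = 25.1355
Total = 32.5469


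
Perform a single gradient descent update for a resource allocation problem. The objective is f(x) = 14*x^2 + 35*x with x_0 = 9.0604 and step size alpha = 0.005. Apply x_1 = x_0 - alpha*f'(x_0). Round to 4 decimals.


We compute the gradient at x_0 and apply the update.
f'(x) = 28*x + 35
f'(9.0604) = 28*9.0604 + 35 = 288.6912
x_1 = 9.0604 - 0.005*288.6912 = 7.6169


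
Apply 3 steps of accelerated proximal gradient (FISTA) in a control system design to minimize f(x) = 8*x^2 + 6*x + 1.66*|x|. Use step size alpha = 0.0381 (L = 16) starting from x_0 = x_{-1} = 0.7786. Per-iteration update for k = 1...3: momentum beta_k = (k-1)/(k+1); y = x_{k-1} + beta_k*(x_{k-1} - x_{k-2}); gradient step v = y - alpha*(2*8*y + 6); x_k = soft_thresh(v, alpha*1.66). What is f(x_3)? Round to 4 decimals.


FISTA on f(x) = 8*x^2 + 6*x + 1.66*|x|
L = 16, alpha = 0.0381
Iteration 1: beta = 0.0, y = 0.7786 + 0.0*(0.7786 - 0.7786) = 0.7786
  grad(y) = 18.4576, v = y - alpha*grad = 0.0754
  prox(v) = soft_thresh(0.0754, 0.0632) = 0.0121
Iteration 2: beta = 0.3333, y = 0.0121 + 0.3333*(0.0121 - 0.7786) = -0.2434
  grad(y) = 2.106, v = y - alpha*grad = -0.3236
  prox(v) = soft_thresh(-0.3236, 0.0632) = -0.2604
Iteration 3: beta = 0.5, y = -0.2604 + 0.5*(-0.2604 - 0.0121) = -0.3966
  grad(y) = -0.3458, v = y - alpha*grad = -0.3834
  prox(v) = soft_thresh(-0.3834, 0.0632) = -0.3202
f(x_3) = 8*(-0.3202)^2 + 6*(-0.3202) + 1.66*|-0.3202| = -0.5695


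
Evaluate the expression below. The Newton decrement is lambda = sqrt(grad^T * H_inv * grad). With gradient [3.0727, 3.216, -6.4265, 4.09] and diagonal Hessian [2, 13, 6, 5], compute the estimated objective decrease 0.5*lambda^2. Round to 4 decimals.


Step 1: H is diagonal, so H^(-1) * g = [1.5364, 0.2474, -1.0711, 0.818].
Step 2: g^T H^(-1) g = sum_i g_i^2 / H_ii
  = (3.0727)^2/2 + (3.216)^2/13 + (-6.4265)^2/6 + (4.09)^2/5
  = 4.7207 + 0.7956 + 6.8833 + 3.3456 = 15.7453
Step 3: Objective decrease = 0.5 * g^T H^(-1) g = 7.8726


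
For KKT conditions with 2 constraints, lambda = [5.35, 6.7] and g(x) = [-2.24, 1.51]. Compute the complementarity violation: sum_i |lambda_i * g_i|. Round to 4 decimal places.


KKT complementary slackness check:
lambda_1 * g_1 = 5.35 * -2.24 = -11.984
lambda_2 * g_2 = 6.7 * 1.51 = 10.117
Total violation = 11.984 + 10.117 = 22.101


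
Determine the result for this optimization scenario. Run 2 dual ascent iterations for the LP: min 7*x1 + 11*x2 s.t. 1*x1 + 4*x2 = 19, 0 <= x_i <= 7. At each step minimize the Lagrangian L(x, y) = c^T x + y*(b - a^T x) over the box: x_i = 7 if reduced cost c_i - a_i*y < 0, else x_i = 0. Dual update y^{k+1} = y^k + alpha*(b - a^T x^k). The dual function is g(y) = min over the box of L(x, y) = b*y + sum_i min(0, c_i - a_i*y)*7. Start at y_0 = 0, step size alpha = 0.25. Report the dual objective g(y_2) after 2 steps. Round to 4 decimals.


Dual ascent for LP: min 7*x1 + 11*x2, 1*x1 + 4*x2 = 19, 0 <= x_i <= 7
Step 1: y^k = 0.0, reduced costs: (7.0, 11.0)
  x^k = (0.0, 0.0), subgradient = b - a^T x = 19.0
  y^{k+1} = 0.0 + 0.25*19.0 = 4.75
Step 2: y^k = 4.75, reduced costs: (2.25, -8.0)
  x^k = (0.0, 7.0), subgradient = b - a^T x = -9.0
  y^{k+1} = 4.75 + 0.25*-9.0 = 2.5
Dual objective at y_2 = 2.5: reduced costs (4.5, 1.0), box minimizer x = (0.0, 0.0)
g(y_2) = b*y + (c1 - a1*y)*x1 + (c2 - a2*y)*x2 = 19*2.5 + 4.5*0.0 + 1.0*0.0 = 47.5 + 0.0 + 0.0 = 47.5


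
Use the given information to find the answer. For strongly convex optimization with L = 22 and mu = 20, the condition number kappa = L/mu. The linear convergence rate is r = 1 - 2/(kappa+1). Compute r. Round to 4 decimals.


Step 1: Compute the condition number.
kappa = L/mu = 22/20 = 1.1
Step 2: Compute the convergence rate.
r = 1 - 2/(kappa + 1) = 1 - 2*mu/(L + mu) = (L - mu)/(L + mu) = 2/42 = 0.0476


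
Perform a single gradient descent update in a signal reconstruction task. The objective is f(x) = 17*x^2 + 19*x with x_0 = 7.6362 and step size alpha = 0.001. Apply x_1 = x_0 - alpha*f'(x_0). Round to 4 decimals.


We compute the gradient at x_0 and apply the update.
f'(x) = 34*x + 19
f'(7.6362) = 34*7.6362 + 19 = 278.6308
x_1 = 7.6362 - 0.001*278.6308 = 7.3576


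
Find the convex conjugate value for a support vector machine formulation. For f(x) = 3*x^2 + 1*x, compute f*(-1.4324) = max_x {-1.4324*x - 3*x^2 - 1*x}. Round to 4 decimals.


f*(y) = sup_x {y*x - a*x^2 - b*x} = sup_x {(y-b)*x - a*x^2}
FOC: (y - b) - 2a*x = 0 => x* = (y - b)/(2a)
x* = (-1.4324 - 1)/(2*3) = -0.4054
f*(-1.4324) = (y-b)^2/(4a) = (-1.4324 - 1)^2/(4*3)
= 5.9166/12 = 0.493


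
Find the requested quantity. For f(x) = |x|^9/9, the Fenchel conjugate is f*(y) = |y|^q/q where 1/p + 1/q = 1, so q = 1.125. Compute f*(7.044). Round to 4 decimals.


The conjugate exponent q satisfies 1/p + 1/q = 1.
p = 9, so q = 9/(9 - 1) = 1.125
|y|^q = 7.044^1.125 = 8.9908
f*(7.044) = 8.9908 / 1.125 = 7.9918


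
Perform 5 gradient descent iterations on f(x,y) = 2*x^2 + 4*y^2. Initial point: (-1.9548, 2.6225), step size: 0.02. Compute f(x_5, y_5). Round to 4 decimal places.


Gradient descent on f(x,y) = 2*x^2 + 4*y^2.
Starting point: (-1.9548, 2.6225), alpha = 0.02
Step 1: grad_x = 2*2*-1.9548 = -7.8192, grad_y = 2*4*2.6225 = 20.98
  x_1 = -1.9548 - 0.02*-7.8192 = -1.7984
  y_1 = 2.6225 - 0.02*20.98 = 2.2029
Step 2: grad_x = 2*2*-1.7984 = -7.1937, grad_y = 2*4*2.2029 = 17.6232
  x_2 = -1.7984 - 0.02*-7.1937 = -1.6545
  y_2 = 2.2029 - 0.02*17.6232 = 1.8504
Step 3: grad_x = 2*2*-1.6545 = -6.6182, grad_y = 2*4*1.8504 = 14.8035
  x_3 = -1.6545 - 0.02*-6.6182 = -1.5222
  y_3 = 1.8504 - 0.02*14.8035 = 1.5544
Step 4: grad_x = 2*2*-1.5222 = -6.0887, grad_y = 2*4*1.5544 = 12.4349
  x_4 = -1.5222 - 0.02*-6.0887 = -1.4004
  y_4 = 1.5544 - 0.02*12.4349 = 1.3057
Step 5: grad_x = 2*2*-1.4004 = -5.6016, grad_y = 2*4*1.3057 = 10.4453
  x_5 = -1.4004 - 0.02*-5.6016 = -1.2884
  y_5 = 1.3057 - 0.02*10.4453 = 1.0968
f(-1.2884, 1.0968) = 2*(-1.2884)^2 + 4*1.0968^2 = 8.1313


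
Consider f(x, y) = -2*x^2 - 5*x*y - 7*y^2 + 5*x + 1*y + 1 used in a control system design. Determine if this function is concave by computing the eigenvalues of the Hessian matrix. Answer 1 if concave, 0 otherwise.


The Hessian of f(x,y) = -2*x^2 - 5*x*y - 7*y^2 + 5*x + 1*y + 1 is:
H = [[-4, -5], [-5, -14]]
Trace = -4 - 14 = -18
Determinant = -4*-14 - (-5)^2 = 31
Discriminant = (-18)^2 - 4*31 = 200.0
Eigenvalues: lambda_1 = -16.0711, lambda_2 = -1.9289
The function is concave.

1


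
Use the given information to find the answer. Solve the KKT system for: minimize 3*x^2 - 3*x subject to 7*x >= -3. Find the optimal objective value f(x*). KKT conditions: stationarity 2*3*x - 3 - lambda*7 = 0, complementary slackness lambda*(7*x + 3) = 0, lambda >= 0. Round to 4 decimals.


Step 1: Try lambda = 0 (constraint inactive).
Stationarity: 2*3*x - 3 = 0
x* = 3/(2*3) = 0.5
Check constraint: 7*0.5 = 3.5 >= -3 -- satisfied.
Step 2: Compute optimal value.
f(x*) = 3*0.5^2 - 3*0.5 = -0.75


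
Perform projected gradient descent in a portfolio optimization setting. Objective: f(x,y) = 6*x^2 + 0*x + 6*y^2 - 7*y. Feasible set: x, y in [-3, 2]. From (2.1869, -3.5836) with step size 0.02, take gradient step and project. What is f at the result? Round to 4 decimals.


Step 1: Compute gradient at (2.1869, -3.5836).
grad_x = 2*6*2.1869 + 0 = 26.2428
grad_y = 2*6*-3.5836 - 7 = -50.0032
Step 2: Gradient step.
x_raw = 2.1869 - 0.02*26.2428 = 1.662
y_raw = -3.5836 - 0.02*-50.0032 = -2.5835
Step 3: Project onto [-3, 2].
x_proj = clip(1.662) = 1.662
y_proj = clip(-2.5835) = -2.5835
Step 4: Evaluate f.
f(1.662, -2.5835) = 74.707


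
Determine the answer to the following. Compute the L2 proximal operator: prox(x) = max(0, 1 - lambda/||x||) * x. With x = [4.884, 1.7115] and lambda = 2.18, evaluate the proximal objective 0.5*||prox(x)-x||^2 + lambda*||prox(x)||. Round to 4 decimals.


Step 1: Compute ||x||.
||x|| = 5.1752
Step 2: Compute scaling factor.
scale = max(0, 1 - 2.18/5.1752) = 0.5788
Step 3: prox(x) = [2.8267, 0.9905]
||prox(x)|| = 2.9952
Step 4: Proximal objective.
0.5*||prox-x||^2 = 2.3762
lambda*||prox|| = 6.5295
Total = 8.9057


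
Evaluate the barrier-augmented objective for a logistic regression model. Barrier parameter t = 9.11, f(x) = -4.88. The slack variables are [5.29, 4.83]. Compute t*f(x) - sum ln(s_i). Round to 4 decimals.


Step 1: Compute log-barrier.
ln values: [1.6658, 1.5748]
phi = -(1.6658 + 1.5748) = -3.2407
Step 2: Compute augmented objective.
t*f(x) = 9.11*-4.88 = -44.4568
Total = -44.4568 - 3.2407 = -47.6975


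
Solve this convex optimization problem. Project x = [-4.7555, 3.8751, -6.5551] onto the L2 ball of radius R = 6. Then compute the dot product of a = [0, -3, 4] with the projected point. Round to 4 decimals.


Step 1: Compute ||x|| (intermediates to 6 decimals).
||x|| = sqrt((-4.7555)^2 + 3.8751^2 + (-6.5551)^2) = 8.977779
Step 2: Project.
Since ||x|| > R, scale = R/||x|| = 6/8.977779 = 0.668317, proj(x) = scale * x
proj(x) = [-3.178181, 2.589795, -4.380885]
Step 3: Dot product.
a^T * proj(x) = 0*(-3.178181) - 3*2.589795 + 4*(-4.380885) = -25.2929


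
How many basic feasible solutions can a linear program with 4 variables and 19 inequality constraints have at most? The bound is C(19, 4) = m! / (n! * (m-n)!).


Each vertex corresponds to some choice of n active constraints out of m, so the number of vertices is at most C(m, n) = m! / (n!(m-n)!).
m = 19, n = 4
Numerator: 19 * 18 * 17 * 16
Denominator: 4! = 24
C(19, 4) = 3876


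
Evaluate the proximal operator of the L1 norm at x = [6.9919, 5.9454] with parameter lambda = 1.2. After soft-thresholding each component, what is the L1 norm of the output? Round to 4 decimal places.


Soft-thresholding with lambda = 1.2:
prox(6.9919) = sign(6.9919)*max(|6.9919| - 1.2, 0) = 5.7919
prox(5.9454) = sign(5.9454)*max(|5.9454| - 1.2, 0) = 4.7454
prox(x) = [5.7919, 4.7454]
||prox(x)||_1 = 5.7919 + 4.7454 = 10.5373


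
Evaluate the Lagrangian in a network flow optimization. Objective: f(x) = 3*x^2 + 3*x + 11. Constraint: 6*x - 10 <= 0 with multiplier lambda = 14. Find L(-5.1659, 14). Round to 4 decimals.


Step 1: Evaluate f(x).
f(-5.1659) = 3*(-5.1659)^2 + 3*(-5.1659) + 11 = 75.5619
Step 2: Evaluate g(x).
g(-5.1659) = 6*-5.1659 - 10 = -40.9954
Step 3: Compute Lagrangian.
L = 75.5619 + 14*-40.9954 = -498.3737


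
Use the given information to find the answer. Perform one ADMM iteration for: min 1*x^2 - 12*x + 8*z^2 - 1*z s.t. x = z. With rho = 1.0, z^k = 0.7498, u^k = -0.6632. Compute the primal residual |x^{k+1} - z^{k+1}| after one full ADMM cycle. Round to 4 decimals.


ADMM iteration with rho = 1.0, z^k = 0.7498, u^k = -0.6632
Step 1: x-update.
Minimize 1*x^2 - 12*x + (1.0/2)*(x - 0.7498 - 0.6632)^2
FOC: (2*1 + 1.0)*x = 12 + 1.0*(0.7498 + 0.6632)
x^{k+1} = 4.471
Step 2: z-update.
Minimize 8*z^2 - 1*z + (1.0/2)*(4.471 - z - 0.6632)^2
FOC: (2*8 + 1.0)*z = 1 + 1.0*(4.471 - 0.6632)
z^{k+1} = 0.2828
Step 3: u-update.
u^{k+1} = -0.6632 + 4.471 - 0.2828 = 3.525
Step 4: Primal residual = |4.471 - 0.2828| = 4.1882


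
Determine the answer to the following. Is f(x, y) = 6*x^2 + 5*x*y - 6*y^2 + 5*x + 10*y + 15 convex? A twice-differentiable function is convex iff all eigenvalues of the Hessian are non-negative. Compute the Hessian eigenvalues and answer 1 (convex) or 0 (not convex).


The Hessian of f(x,y) = 6*x^2 + 5*x*y - 6*y^2 + 5*x + 10*y + 15 is:
H = [[12, 5], [5, -12]]
Trace = 12 - 12 = 0
Determinant = 12*-12 - (5)^2 = -169
Discriminant = (0)^2 - 4*-169 = 676.0
Eigenvalues: lambda_1 = -13.0, lambda_2 = 13.0
The function is not convex.

0


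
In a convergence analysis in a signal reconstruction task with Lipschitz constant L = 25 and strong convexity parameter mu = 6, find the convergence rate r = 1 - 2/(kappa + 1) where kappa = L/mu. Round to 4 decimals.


Step 1: Compute the condition number.
kappa = L/mu = 25/6 = 4.1667
Step 2: Compute the convergence rate.
r = 1 - 2/(kappa + 1) = 1 - 2*mu/(L + mu) = (L - mu)/(L + mu) = 19/31 = 0.6129


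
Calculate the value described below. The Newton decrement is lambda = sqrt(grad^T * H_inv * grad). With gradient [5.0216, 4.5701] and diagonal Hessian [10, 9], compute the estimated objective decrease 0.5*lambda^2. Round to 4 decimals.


Step 1: H is diagonal, so H^(-1) * g = [0.5022, 0.5078].
Step 2: g^T H^(-1) g = sum_i g_i^2 / H_ii
  = (5.0216)^2/10 + (4.5701)^2/9
  = 2.5216 + 2.3206 = 4.8423
Step 3: Objective decrease = 0.5 * g^T H^(-1) g = 2.4211


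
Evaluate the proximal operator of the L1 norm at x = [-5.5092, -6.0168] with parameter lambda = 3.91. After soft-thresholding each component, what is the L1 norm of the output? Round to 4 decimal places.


Soft-thresholding with lambda = 3.91:
prox(-5.5092) = sign(-5.5092)*max(|-5.5092| - 3.91, 0) = -1.5992
prox(-6.0168) = sign(-6.0168)*max(|-6.0168| - 3.91, 0) = -2.1068
prox(x) = [-1.5992, -2.1068]
||prox(x)||_1 = 1.5992 + 2.1068 = 3.706


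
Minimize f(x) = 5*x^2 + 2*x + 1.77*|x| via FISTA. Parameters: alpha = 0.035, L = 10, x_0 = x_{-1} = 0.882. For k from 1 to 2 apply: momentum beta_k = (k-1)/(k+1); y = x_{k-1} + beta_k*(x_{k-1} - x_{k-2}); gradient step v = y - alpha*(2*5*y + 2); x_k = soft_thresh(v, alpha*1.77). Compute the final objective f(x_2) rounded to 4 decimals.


FISTA on f(x) = 5*x^2 + 2*x + 1.77*|x|
L = 10, alpha = 0.035
Iteration 1: beta = 0.0, y = 0.882 + 0.0*(0.882 - 0.882) = 0.882
  grad(y) = 10.82, v = y - alpha*grad = 0.5033
  prox(v) = soft_thresh(0.5033, 0.062) = 0.4414
Iteration 2: beta = 0.3333, y = 0.4414 + 0.3333*(0.4414 - 0.882) = 0.2945
  grad(y) = 4.9447, v = y - alpha*grad = 0.1214
  prox(v) = soft_thresh(0.1214, 0.062) = 0.0595
f(x_2) = 5*0.0595^2 + 2*0.0595 + 1.77*|0.0595| = 0.2418


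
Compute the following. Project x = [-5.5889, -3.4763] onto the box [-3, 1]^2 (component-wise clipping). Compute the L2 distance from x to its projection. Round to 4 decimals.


Project each component onto [-3, 1].
clip(-5.5889) = -3.0, clip(-3.4763) = -3.0
Projection = [-3.0, -3.0]
Squared diffs: [6.7024, 0.2269]
Distance = sqrt(6.9293) = 2.6323


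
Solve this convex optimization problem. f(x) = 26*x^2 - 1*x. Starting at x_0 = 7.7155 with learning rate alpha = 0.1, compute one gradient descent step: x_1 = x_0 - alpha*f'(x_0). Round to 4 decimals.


We compute the gradient at x_0 and apply the update.
f'(x) = 52*x - 1
f'(7.7155) = 52*7.7155 - 1 = 400.206
x_1 = 7.7155 - 0.1*400.206 = -32.3051


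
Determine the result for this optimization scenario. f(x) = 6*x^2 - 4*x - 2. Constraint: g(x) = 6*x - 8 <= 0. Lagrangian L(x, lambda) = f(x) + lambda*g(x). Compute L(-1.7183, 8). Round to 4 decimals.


Step 1: Evaluate f(x).
f(-1.7183) = 6*(-1.7183)^2 - 4*(-1.7183) - 2 = 22.5885
Step 2: Evaluate g(x).
g(-1.7183) = 6*-1.7183 - 8 = -18.3098
Step 3: Compute Lagrangian.
L = 22.5885 + 8*-18.3098 = -123.8899


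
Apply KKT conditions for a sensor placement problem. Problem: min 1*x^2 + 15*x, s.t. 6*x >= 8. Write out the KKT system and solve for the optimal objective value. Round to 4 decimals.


Step 1: Try lambda = 0 (constraint inactive).
x_unc = -15/(2*1) = -7.5
Check: 6*-7.5 = -45.0 < 8 -- violated!
Step 2: Constraint must be active: 6*x = 8
x* = 8/6 = 4/3 = 1.3333 (rounded; the exact value 4/3 is used below)
lambda = (2*1*(4/3) + 15)/6 = 2.9444
Step 3: Compute optimal value.
f(x*) = 1*(4/3)^2 + 15*(4/3) = 21.7778


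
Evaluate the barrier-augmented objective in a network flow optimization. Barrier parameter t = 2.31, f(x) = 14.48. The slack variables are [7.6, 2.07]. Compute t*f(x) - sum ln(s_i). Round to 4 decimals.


Step 1: Compute log-barrier.
ln values: [2.0281, 0.7275]
phi = -(2.0281 + 0.7275) = -2.7557
Step 2: Compute augmented objective.
t*f(x) = 2.31*14.48 = 33.4488
Total = 33.4488 - 2.7557 = 30.6931


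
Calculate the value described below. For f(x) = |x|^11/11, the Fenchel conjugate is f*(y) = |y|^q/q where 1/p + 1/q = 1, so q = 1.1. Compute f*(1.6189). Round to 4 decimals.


The conjugate exponent q satisfies 1/p + 1/q = 1.
p = 11, so q = 11/(11 - 1) = 1.1
|y|^q = 1.6189^1.1 = 1.6988
f*(1.6189) = 1.6988 / 1.1 = 1.5444


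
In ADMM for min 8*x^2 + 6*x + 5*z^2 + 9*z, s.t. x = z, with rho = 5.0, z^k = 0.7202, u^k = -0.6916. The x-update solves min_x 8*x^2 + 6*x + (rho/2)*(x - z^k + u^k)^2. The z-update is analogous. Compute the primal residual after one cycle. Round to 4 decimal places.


ADMM iteration with rho = 5.0, z^k = 0.7202, u^k = -0.6916
Step 1: x-update.
Minimize 8*x^2 + 6*x + (5.0/2)*(x - 0.7202 - 0.6916)^2
FOC: (2*8 + 5.0)*x = -6 + 5.0*(0.7202 + 0.6916)
x^{k+1} = 0.0504
Step 2: z-update.
Minimize 5*z^2 + 9*z + (5.0/2)*(0.0504 - z - 0.6916)^2
FOC: (2*5 + 5.0)*z = -9 + 5.0*(0.0504 - 0.6916)
z^{k+1} = -0.8137
Step 3: u-update.
u^{k+1} = -0.6916 + 0.0504 + 0.8137 = 0.1726
Step 4: Primal residual = |0.0504 + 0.8137| = 0.8642


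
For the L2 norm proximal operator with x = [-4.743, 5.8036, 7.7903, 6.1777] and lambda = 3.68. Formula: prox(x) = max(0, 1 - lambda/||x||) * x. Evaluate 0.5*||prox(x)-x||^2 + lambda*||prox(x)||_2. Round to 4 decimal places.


Step 1: Compute ||x||.
||x|| = 12.4511
Step 2: Compute scaling factor.
scale = max(0, 1 - 3.68/12.4511) = 0.7044
Step 3: prox(x) = [-3.3412, 4.0883, 5.4878, 4.3518]
||prox(x)|| = 8.7711
Step 4: Proximal objective.
0.5*||prox-x||^2 = 6.7712
lambda*||prox|| = 32.2776
Total = 39.0489


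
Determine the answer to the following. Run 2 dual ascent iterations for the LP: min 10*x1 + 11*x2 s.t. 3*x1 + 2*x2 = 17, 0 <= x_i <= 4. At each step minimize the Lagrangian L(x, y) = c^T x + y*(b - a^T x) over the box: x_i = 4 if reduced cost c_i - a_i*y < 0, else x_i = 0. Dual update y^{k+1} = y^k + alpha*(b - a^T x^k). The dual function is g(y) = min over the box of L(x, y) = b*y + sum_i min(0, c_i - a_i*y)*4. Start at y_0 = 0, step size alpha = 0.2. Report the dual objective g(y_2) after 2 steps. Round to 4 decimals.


Dual ascent for LP: min 10*x1 + 11*x2, 3*x1 + 2*x2 = 17, 0 <= x_i <= 4
Step 1: y^k = 0.0, reduced costs: (10.0, 11.0)
  x^k = (0.0, 0.0), subgradient = b - a^T x = 17.0
  y^{k+1} = 0.0 + 0.2*17.0 = 3.4
Step 2: y^k = 3.4, reduced costs: (-0.2, 4.2)
  x^k = (4.0, 0.0), subgradient = b - a^T x = 5.0
  y^{k+1} = 3.4 + 0.2*5.0 = 4.4
Dual objective at y_2 = 4.4: reduced costs (-3.2, 2.2), box minimizer x = (4.0, 0.0)
g(y_2) = b*y + (c1 - a1*y)*x1 + (c2 - a2*y)*x2 = 17*4.4 + (-3.2)*4.0 + 2.2*0.0 = 74.8 - 12.8 + 0.0 = 62.0


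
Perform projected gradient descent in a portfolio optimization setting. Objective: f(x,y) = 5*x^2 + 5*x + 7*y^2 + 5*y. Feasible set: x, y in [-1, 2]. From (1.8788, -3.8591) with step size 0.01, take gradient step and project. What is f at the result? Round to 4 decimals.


Step 1: Compute gradient at (1.8788, -3.8591).
grad_x = 2*5*1.8788 + 5 = 23.788
grad_y = 2*7*-3.8591 + 5 = -49.0274
Step 2: Gradient step.
x_raw = 1.8788 - 0.01*23.788 = 1.6409
y_raw = -3.8591 - 0.01*-49.0274 = -3.3688
Step 3: Project onto [-1, 2].
x_proj = clip(1.6409) = 1.6409
y_proj = clip(-3.3688) = -1.0
Step 4: Evaluate f.
f(1.6409, -1.0) = 23.6677


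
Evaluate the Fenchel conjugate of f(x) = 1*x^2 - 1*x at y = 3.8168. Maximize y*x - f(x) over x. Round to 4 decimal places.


f*(y) = sup_x {y*x - a*x^2 - b*x} = sup_x {(y-b)*x - a*x^2}
FOC: (y - b) - 2a*x = 0 => x* = (y - b)/(2a)
x* = (3.8168 + 1)/(2*1) = 2.4084
f*(3.8168) = (y-b)^2/(4a) = (3.8168 + 1)^2/(4*1)
= 23.2016/4 = 5.8004


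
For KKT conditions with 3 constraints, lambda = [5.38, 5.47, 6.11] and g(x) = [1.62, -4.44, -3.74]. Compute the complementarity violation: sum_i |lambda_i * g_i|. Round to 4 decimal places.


KKT complementary slackness check:
lambda_1 * g_1 = 5.38 * 1.62 = 8.7156
lambda_2 * g_2 = 5.47 * -4.44 = -24.2868
lambda_3 * g_3 = 6.11 * -3.74 = -22.8514
Total violation = 8.7156 + 24.2868 + 22.8514 = 55.8538


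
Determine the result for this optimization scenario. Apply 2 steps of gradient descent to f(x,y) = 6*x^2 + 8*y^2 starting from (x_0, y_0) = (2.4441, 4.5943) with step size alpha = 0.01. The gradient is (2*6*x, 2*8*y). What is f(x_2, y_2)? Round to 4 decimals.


Gradient descent on f(x,y) = 6*x^2 + 8*y^2.
Starting point: (2.4441, 4.5943), alpha = 0.01
Step 1: grad_x = 2*6*2.4441 = 29.3292, grad_y = 2*8*4.5943 = 73.5088
  x_1 = 2.4441 - 0.01*29.3292 = 2.1508
  y_1 = 4.5943 - 0.01*73.5088 = 3.8592
Step 2: grad_x = 2*6*2.1508 = 25.8097, grad_y = 2*8*3.8592 = 61.7474
  x_2 = 2.1508 - 0.01*25.8097 = 1.8927
  y_2 = 3.8592 - 0.01*61.7474 = 3.2417
f(1.8927, 3.2417) = 6*1.8927^2 + 8*3.2417^2 = 105.5651


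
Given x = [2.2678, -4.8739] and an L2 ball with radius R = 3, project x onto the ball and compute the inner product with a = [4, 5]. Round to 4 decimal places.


Step 1: Compute ||x|| (intermediates to 6 decimals).
||x|| = sqrt(2.2678^2 + (-4.8739)^2) = 5.375669
Step 2: Project.
Since ||x|| > R, scale = R/||x|| = 3/5.375669 = 0.55807, proj(x) = scale * x
proj(x) = [1.265591, -2.719977]
Step 3: Dot product.
a^T * proj(x) = 4*1.265591 + 5*(-2.719977) = -8.5375


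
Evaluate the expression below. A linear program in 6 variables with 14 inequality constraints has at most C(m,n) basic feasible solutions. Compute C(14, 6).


Each vertex corresponds to some choice of n active constraints out of m, so the number of vertices is at most C(m, n) = m! / (n!(m-n)!).
m = 14, n = 6
Numerator: 14 * 13 * 12 * 11 * 10 * 9
Denominator: 6! = 720
C(14, 6) = 3003


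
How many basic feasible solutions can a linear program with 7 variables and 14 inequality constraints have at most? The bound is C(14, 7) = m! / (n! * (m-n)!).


Each vertex corresponds to some choice of n active constraints out of m, so the number of vertices is at most C(m, n) = m! / (n!(m-n)!).
m = 14, n = 7
Numerator: 14 * 13 * 12 * 11 * 10 * 9 * 8
Denominator: 7! = 5040
C(14, 7) = 3432


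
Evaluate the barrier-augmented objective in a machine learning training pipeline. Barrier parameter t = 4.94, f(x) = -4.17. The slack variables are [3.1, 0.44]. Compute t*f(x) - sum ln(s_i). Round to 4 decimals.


Step 1: Compute log-barrier.
ln values: [1.1314, -0.821]
phi = -(1.1314 - 0.821) = -0.3104
Step 2: Compute augmented objective.
t*f(x) = 4.94*-4.17 = -20.5998
Total = -20.5998 - 0.3104 = -20.9102


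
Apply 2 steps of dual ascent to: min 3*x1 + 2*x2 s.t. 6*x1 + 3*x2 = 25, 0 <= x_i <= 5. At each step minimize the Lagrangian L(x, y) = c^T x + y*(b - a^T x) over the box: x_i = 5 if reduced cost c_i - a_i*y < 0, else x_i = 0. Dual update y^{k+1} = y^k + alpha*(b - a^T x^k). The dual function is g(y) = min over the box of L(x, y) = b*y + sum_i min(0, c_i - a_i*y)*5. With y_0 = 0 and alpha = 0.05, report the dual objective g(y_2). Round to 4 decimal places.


Dual ascent for LP: min 3*x1 + 2*x2, 6*x1 + 3*x2 = 25, 0 <= x_i <= 5
Step 1: y^k = 0.0, reduced costs: (3.0, 2.0)
  x^k = (0.0, 0.0), subgradient = b - a^T x = 25.0
  y^{k+1} = 0.0 + 0.05*25.0 = 1.25
Step 2: y^k = 1.25, reduced costs: (-4.5, -1.75)
  x^k = (5.0, 5.0), subgradient = b - a^T x = -20.0
  y^{k+1} = 1.25 + 0.05*-20.0 = 0.25
Dual objective at y_2 = 0.25: reduced costs (1.5, 1.25), box minimizer x = (0.0, 0.0)
g(y_2) = b*y + (c1 - a1*y)*x1 + (c2 - a2*y)*x2 = 25*0.25 + 1.5*0.0 + 1.25*0.0 = 6.25 + 0.0 + 0.0 = 6.25


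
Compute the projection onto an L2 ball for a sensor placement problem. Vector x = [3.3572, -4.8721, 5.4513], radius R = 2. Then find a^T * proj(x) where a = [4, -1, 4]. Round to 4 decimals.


Step 1: Compute ||x|| (intermediates to 6 decimals).
||x|| = sqrt(3.3572^2 + (-4.8721)^2 + 5.4513^2) = 8.045174
Step 2: Project.
Since ||x|| > R, scale = R/||x|| = 2/8.045174 = 0.248596, proj(x) = scale * x
proj(x) = [0.834586, -1.211185, 1.355171]
Step 3: Dot product.
a^T * proj(x) = 4*0.834586 - 1*(-1.211185) + 4*1.355171 = 9.9702


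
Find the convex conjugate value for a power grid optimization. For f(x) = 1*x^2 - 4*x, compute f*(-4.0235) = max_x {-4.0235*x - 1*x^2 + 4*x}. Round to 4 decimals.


f*(y) = sup_x {y*x - a*x^2 - b*x} = sup_x {(y-b)*x - a*x^2}
FOC: (y - b) - 2a*x = 0 => x* = (y - b)/(2a)
x* = (-4.0235 + 4)/(2*1) = -0.0118
f*(-4.0235) = (y-b)^2/(4a) = (-4.0235 + 4)^2/(4*1)
= 0.0006/4 = 0.0001


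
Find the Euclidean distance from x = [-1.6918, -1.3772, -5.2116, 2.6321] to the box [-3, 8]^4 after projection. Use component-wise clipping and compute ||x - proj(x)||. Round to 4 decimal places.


Project each component onto [-3, 8].
clip(-1.6918) = -1.6918, clip(-1.3772) = -1.3772, clip(-5.2116) = -3.0, clip(2.6321) = 2.6321
Projection = [-1.6918, -1.3772, -3.0, 2.6321]
Squared diffs: [0.0, 0.0, 4.8912, 0.0]
Distance = sqrt(4.8912) = 2.2116


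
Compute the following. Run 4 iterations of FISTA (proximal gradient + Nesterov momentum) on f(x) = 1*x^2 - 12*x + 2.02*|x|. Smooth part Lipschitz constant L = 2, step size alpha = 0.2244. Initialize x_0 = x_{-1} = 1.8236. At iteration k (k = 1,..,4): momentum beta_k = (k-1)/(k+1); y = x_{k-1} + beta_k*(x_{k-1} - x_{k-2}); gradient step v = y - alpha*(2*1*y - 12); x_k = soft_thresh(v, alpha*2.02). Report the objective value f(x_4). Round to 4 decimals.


FISTA on f(x) = 1*x^2 - 12*x + 2.02*|x|
L = 2, alpha = 0.2244
Iteration 1: beta = 0.0, y = 1.8236 + 0.0*(1.8236 - 1.8236) = 1.8236
  grad(y) = -8.3528, v = y - alpha*grad = 3.698
  prox(v) = soft_thresh(3.698, 0.4533) = 3.2447
Iteration 2: beta = 0.3333, y = 3.2447 + 0.3333*(3.2447 - 1.8236) = 3.7184
  grad(y) = -4.5633, v = y - alpha*grad = 4.7424
  prox(v) = soft_thresh(4.7424, 0.4533) = 4.2891
Iteration 3: beta = 0.5, y = 4.2891 + 0.5*(4.2891 - 3.2447) = 4.8113
  grad(y) = -2.3774, v = y - alpha*grad = 5.3448
  prox(v) = soft_thresh(5.3448, 0.4533) = 4.8915
Iteration 4: beta = 0.6, y = 4.8915 + 0.6*(4.8915 - 4.2891) = 5.2529
  grad(y) = -1.4941, v = y - alpha*grad = 5.5882
  prox(v) = soft_thresh(5.5882, 0.4533) = 5.1349
f(x_4) = 1*5.1349^2 - 12*5.1349 + 2.02*|5.1349| = -24.8791


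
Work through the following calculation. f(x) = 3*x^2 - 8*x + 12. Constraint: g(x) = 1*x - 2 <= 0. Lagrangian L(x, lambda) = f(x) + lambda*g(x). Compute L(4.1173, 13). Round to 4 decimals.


Step 1: Evaluate f(x).
f(4.1173) = 3*4.1173^2 - 8*4.1173 + 12 = 29.9181
Step 2: Evaluate g(x).
g(4.1173) = 1*4.1173 - 2 = 2.1173
Step 3: Compute Lagrangian.
L = 29.9181 + 13*2.1173 = 57.443


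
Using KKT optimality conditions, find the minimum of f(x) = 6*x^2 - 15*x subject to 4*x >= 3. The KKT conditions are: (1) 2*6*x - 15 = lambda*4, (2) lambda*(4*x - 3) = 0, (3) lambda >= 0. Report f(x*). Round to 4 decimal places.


Step 1: Try lambda = 0 (constraint inactive).
Stationarity: 2*6*x - 15 = 0
x* = 15/(2*6) = 1.25
Check constraint: 4*1.25 = 5.0 >= 3 -- satisfied.
Step 2: Compute optimal value.
f(x*) = 6*1.25^2 - 15*1.25 = -9.375


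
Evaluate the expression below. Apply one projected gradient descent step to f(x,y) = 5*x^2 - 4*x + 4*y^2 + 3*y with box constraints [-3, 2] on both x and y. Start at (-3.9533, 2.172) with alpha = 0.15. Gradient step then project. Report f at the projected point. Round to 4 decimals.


Step 1: Compute gradient at (-3.9533, 2.172).
grad_x = 2*5*-3.9533 - 4 = -43.533
grad_y = 2*4*2.172 + 3 = 20.376
Step 2: Gradient step.
x_raw = -3.9533 - 0.15*-43.533 = 2.5767
y_raw = 2.172 - 0.15*20.376 = -0.8844
Step 3: Project onto [-3, 2].
x_proj = clip(2.5767) = 2.0
y_proj = clip(-0.8844) = -0.8844
Step 4: Evaluate f.
f(2.0, -0.8844) = 12.4755


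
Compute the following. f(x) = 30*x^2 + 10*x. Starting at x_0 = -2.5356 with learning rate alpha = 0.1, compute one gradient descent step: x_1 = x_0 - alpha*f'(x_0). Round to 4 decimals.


We compute the gradient at x_0 and apply the update.
f'(x) = 60*x + 10
f'(-2.5356) = 60*-2.5356 + 10 = -142.136
x_1 = -2.5356 - 0.1*-142.136 = 11.678


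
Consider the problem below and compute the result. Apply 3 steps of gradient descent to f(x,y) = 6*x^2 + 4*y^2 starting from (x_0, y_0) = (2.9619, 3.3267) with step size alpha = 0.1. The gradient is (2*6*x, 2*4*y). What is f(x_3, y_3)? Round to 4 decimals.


Gradient descent on f(x,y) = 6*x^2 + 4*y^2.
Starting point: (2.9619, 3.3267), alpha = 0.1
Step 1: grad_x = 2*6*2.9619 = 35.5428, grad_y = 2*4*3.3267 = 26.6136
  x_1 = 2.9619 - 0.1*35.5428 = -0.5924
  y_1 = 3.3267 - 0.1*26.6136 = 0.6653
Step 2: grad_x = 2*6*-0.5924 = -7.1086, grad_y = 2*4*0.6653 = 5.3227
  x_2 = -0.5924 - 0.1*-7.1086 = 0.1185
  y_2 = 0.6653 - 0.1*5.3227 = 0.1331
Step 3: grad_x = 2*6*0.1185 = 1.4217, grad_y = 2*4*0.1331 = 1.0645
  x_3 = 0.1185 - 0.1*1.4217 = -0.0237
  y_3 = 0.1331 - 0.1*1.0645 = 0.0266
f(-0.0237, 0.0266) = 6*(-0.0237)^2 + 4*0.0266^2 = 0.0062


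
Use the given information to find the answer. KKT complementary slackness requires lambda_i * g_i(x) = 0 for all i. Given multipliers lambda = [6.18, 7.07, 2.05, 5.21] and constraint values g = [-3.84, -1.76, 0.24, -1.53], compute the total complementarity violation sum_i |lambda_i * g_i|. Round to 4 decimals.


KKT complementary slackness check:
lambda_1 * g_1 = 6.18 * -3.84 = -23.7312
lambda_2 * g_2 = 7.07 * -1.76 = -12.4432
lambda_3 * g_3 = 2.05 * 0.24 = 0.492
lambda_4 * g_4 = 5.21 * -1.53 = -7.9713
Total violation = 23.7312 + 12.4432 + 0.492 + 7.9713 = 44.6377


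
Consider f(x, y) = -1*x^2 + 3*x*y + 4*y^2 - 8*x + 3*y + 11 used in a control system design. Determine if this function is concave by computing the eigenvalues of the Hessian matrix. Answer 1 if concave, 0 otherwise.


The Hessian of f(x,y) = -1*x^2 + 3*x*y + 4*y^2 - 8*x + 3*y + 11 is:
H = [[-2, 3], [3, 8]]
Trace = -2 + 8 = 6
Determinant = -2*8 - (3)^2 = -25
Discriminant = (6)^2 - 4*-25 = 136.0
Eigenvalues: lambda_1 = -2.831, lambda_2 = 8.831
The function is not concave.

0


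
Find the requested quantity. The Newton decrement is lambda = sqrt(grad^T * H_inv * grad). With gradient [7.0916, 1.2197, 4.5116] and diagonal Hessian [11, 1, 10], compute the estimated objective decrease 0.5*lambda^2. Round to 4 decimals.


Step 1: H is diagonal, so H^(-1) * g = [0.6447, 1.2197, 0.4512].
Step 2: g^T H^(-1) g = sum_i g_i^2 / H_ii
  = (7.0916)^2/11 + (1.2197)^2/1 + (4.5116)^2/10
  = 4.5719 + 1.4877 + 2.0355 = 8.095
Step 3: Objective decrease = 0.5 * g^T H^(-1) g = 4.0475


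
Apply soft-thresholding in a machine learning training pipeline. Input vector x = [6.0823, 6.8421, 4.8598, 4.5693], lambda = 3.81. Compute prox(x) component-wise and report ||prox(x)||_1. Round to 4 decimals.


Soft-thresholding with lambda = 3.81:
prox(6.0823) = sign(6.0823)*max(|6.0823| - 3.81, 0) = 2.2723
prox(6.8421) = sign(6.8421)*max(|6.8421| - 3.81, 0) = 3.0321
prox(4.8598) = sign(4.8598)*max(|4.8598| - 3.81, 0) = 1.0498
prox(4.5693) = sign(4.5693)*max(|4.5693| - 3.81, 0) = 0.7593
prox(x) = [2.2723, 3.0321, 1.0498, 0.7593]
||prox(x)||_1 = 2.2723 + 3.0321 + 1.0498 + 0.7593 = 7.1135


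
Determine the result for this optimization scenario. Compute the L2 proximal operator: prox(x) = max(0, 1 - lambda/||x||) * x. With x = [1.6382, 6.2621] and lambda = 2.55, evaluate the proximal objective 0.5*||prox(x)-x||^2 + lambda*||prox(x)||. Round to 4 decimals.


Step 1: Compute ||x||.
||x|| = 6.4728
Step 2: Compute scaling factor.
scale = max(0, 1 - 2.55/6.4728) = 0.606
Step 3: prox(x) = [0.9928, 3.7951]
||prox(x)|| = 3.9228
Step 4: Proximal objective.
0.5*||prox-x||^2 = 3.2513
lambda*||prox|| = 10.0031
Total = 13.2545


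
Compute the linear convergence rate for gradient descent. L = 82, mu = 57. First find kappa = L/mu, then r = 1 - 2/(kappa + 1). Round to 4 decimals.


Step 1: Compute the condition number.
kappa = L/mu = 82/57 = 1.4386
Step 2: Compute the convergence rate.
r = 1 - 2/(kappa + 1) = 1 - 2*mu/(L + mu) = (L - mu)/(L + mu) = 25/139 = 0.1799


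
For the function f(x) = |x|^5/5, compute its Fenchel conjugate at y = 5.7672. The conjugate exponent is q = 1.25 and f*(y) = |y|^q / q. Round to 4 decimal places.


The conjugate exponent q satisfies 1/p + 1/q = 1.
p = 5, so q = 5/(5 - 1) = 1.25
|y|^q = 5.7672^1.25 = 8.9373
f*(5.7672) = 8.9373 / 1.25 = 7.1498


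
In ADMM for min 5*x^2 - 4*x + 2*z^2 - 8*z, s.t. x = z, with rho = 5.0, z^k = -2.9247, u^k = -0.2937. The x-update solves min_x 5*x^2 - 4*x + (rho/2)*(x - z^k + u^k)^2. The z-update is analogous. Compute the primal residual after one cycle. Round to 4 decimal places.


ADMM iteration with rho = 5.0, z^k = -2.9247, u^k = -0.2937
Step 1: x-update.
Minimize 5*x^2 - 4*x + (5.0/2)*(x + 2.9247 - 0.2937)^2
FOC: (2*5 + 5.0)*x = 4 + 5.0*(-2.9247 + 0.2937)
x^{k+1} = -0.6103
Step 2: z-update.
Minimize 2*z^2 - 8*z + (5.0/2)*(-0.6103 - z - 0.2937)^2
FOC: (2*2 + 5.0)*z = 8 + 5.0*(-0.6103 - 0.2937)
z^{k+1} = 0.3866
Step 3: u-update.
u^{k+1} = -0.2937 - 0.6103 - 0.3866 = -1.2907
Step 4: Primal residual = |-0.6103 - 0.3866| = 0.997


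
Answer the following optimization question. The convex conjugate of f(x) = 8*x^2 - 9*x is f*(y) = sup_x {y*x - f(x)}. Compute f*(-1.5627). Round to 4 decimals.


f*(y) = sup_x {y*x - a*x^2 - b*x} = sup_x {(y-b)*x - a*x^2}
FOC: (y - b) - 2a*x = 0 => x* = (y - b)/(2a)
x* = (-1.5627 + 9)/(2*8) = 0.4648
f*(-1.5627) = (y-b)^2/(4a) = (-1.5627 + 9)^2/(4*8)
= 55.3134/32 = 1.7285


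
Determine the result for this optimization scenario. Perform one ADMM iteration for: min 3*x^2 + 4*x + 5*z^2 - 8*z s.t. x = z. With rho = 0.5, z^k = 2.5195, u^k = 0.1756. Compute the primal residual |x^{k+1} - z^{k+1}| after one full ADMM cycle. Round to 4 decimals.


ADMM iteration with rho = 0.5, z^k = 2.5195, u^k = 0.1756
Step 1: x-update.
Minimize 3*x^2 + 4*x + (0.5/2)*(x - 2.5195 + 0.1756)^2
FOC: (2*3 + 0.5)*x = -4 + 0.5*(2.5195 - 0.1756)
x^{k+1} = -0.4351
Step 2: z-update.
Minimize 5*z^2 - 8*z + (0.5/2)*(-0.4351 - z + 0.1756)^2
FOC: (2*5 + 0.5)*z = 8 + 0.5*(-0.4351 + 0.1756)
z^{k+1} = 0.7495
Step 3: u-update.
u^{k+1} = 0.1756 - 0.4351 - 0.7495 = -1.009
Step 4: Primal residual = |-0.4351 - 0.7495| = 1.1846


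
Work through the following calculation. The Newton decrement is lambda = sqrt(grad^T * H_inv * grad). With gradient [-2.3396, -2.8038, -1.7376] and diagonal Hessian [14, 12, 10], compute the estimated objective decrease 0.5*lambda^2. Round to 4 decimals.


Step 1: H is diagonal, so H^(-1) * g = [-0.1671, -0.2337, -0.1738].
Step 2: g^T H^(-1) g = sum_i g_i^2 / H_ii
  = (-2.3396)^2/14 + (-2.8038)^2/12 + (-1.7376)^2/10
  = 0.391 + 0.6551 + 0.3019 = 1.348
Step 3: Objective decrease = 0.5 * g^T H^(-1) g = 0.674


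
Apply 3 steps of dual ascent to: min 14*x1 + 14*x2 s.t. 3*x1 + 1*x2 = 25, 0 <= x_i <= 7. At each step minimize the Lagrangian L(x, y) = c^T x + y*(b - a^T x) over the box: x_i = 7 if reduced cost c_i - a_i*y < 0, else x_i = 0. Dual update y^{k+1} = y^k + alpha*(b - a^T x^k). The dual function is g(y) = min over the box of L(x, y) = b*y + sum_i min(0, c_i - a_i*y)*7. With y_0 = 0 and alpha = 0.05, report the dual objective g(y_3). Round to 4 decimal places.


Dual ascent for LP: min 14*x1 + 14*x2, 3*x1 + 1*x2 = 25, 0 <= x_i <= 7
Step 1: y^k = 0.0, reduced costs: (14.0, 14.0)
  x^k = (0.0, 0.0), subgradient = b - a^T x = 25.0
  y^{k+1} = 0.0 + 0.05*25.0 = 1.25
Step 2: y^k = 1.25, reduced costs: (10.25, 12.75)
  x^k = (0.0, 0.0), subgradient = b - a^T x = 25.0
  y^{k+1} = 1.25 + 0.05*25.0 = 2.5
Step 3: y^k = 2.5, reduced costs: (6.5, 11.5)
  x^k = (0.0, 0.0), subgradient = b - a^T x = 25.0
  y^{k+1} = 2.5 + 0.05*25.0 = 3.75
Dual objective at y_3 = 3.75: reduced costs (2.75, 10.25), box minimizer x = (0.0, 0.0)
g(y_3) = b*y + (c1 - a1*y)*x1 + (c2 - a2*y)*x2 = 25*3.75 + 2.75*0.0 + 10.25*0.0 = 93.75 + 0.0 + 0.0 = 93.75


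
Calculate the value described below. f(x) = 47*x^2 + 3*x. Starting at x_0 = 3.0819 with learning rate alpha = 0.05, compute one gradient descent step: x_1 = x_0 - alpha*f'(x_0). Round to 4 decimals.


We compute the gradient at x_0 and apply the update.
f'(x) = 94*x + 3
f'(3.0819) = 94*3.0819 + 3 = 292.6986
x_1 = 3.0819 - 0.05*292.6986 = -11.553


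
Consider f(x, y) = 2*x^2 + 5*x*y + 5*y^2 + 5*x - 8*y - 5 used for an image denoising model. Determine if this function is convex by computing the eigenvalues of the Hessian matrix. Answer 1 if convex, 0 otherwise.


The Hessian of f(x,y) = 2*x^2 + 5*x*y + 5*y^2 + 5*x - 8*y - 5 is:
H = [[4, 5], [5, 10]]
Trace = 4 + 10 = 14
Determinant = 4*10 - (5)^2 = 15
Discriminant = (14)^2 - 4*15 = 136.0
Eigenvalues: lambda_1 = 1.169, lambda_2 = 12.831
The function is convex.

1
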